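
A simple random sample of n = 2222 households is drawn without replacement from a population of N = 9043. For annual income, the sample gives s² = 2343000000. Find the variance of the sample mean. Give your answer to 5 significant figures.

795360

Under SRS without replacement, Var(ȳ) = (1 − f)·s²/n with f = n/N = 2222/9043 = 0.24571492.
Var(ȳ) = (1 − 0.24571492)·2343000000/2222 = 0.75428508·1.0544554 × 10^6 = 795360.01.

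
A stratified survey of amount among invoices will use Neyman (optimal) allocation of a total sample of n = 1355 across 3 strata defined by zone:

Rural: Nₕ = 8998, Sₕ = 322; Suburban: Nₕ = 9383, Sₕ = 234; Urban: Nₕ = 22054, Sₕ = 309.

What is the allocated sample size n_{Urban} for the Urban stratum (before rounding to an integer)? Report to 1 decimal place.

775.5

Neyman allocation: nₕ = n·NₕSₕ / Σⱼ NⱼSⱼ.
Σ NⱼSⱼ = 8998·322 + 9383·234 + 22054·309 = 1.1907664 × 10^7.
n_{Urban} = 1355·22054·309 / (1.1907664 × 10^7) = 775.5.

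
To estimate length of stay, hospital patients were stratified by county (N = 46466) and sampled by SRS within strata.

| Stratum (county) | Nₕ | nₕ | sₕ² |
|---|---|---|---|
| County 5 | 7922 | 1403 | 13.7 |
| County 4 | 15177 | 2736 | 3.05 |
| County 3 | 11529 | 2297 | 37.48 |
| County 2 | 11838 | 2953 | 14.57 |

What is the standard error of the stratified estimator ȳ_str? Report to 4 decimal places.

0.0371

Var(ȳ_str) = Σₕ Wₕ²(1 − fₕ)sₕ²/nₕ with Wₕ = Nₕ/N, N = 46466.
County 5: Wₕ = 0.17049025; term = 0.17049025²·(1 − 0.17710174)·13.7/1403 = 2.335652 × 10^-4.
County 4: Wₕ = 0.32662592; term = 0.32662592²·(1 − 0.18027278)·3.05/2736 = 9.7488726 × 10^-5.
County 3: Wₕ = 0.24811690; term = 0.24811690²·(1 − 0.19923671)·37.48/2297 = 8.0436922 × 10^-4.
County 2: Wₕ = 0.25476693; term = 0.25476693²·(1 − 0.24945092)·14.57/2953 = 2.403595 × 10^-4.
Sum = 0.0013757826.
SE = √(0.0013757826) = 0.0371.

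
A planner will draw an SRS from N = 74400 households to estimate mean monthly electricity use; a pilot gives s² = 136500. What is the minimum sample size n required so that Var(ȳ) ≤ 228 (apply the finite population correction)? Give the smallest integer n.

Without fpc, n₀ = s²/D = 136500/228 = 598.6842.
With fpc, (1 − n/N)·s²/n ≤ D requires n ≥ n₀/(1 + n₀/N) = 598.6842/(1 + 598.6842/74400) = 593.9051.
Rounding up, n = 594.

594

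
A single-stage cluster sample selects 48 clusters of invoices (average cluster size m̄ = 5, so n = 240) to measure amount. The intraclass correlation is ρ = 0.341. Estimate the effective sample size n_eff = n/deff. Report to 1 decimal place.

101.5

deff = 1 + (5 − 1)·0.341 = 1 + 1.364 = 2.364.
n_eff = 240 / 2.364 = 101.5.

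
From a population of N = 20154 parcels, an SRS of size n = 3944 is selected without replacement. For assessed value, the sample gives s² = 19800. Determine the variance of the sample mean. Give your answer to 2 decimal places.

4.04

Under SRS without replacement, Var(ȳ) = (1 − f)·s²/n with f = n/N = 3944/20154 = 0.19569316.
Var(ȳ) = (1 − 0.19569316)·19800/3944 = 0.80430684·5.020284 = 4.0378487.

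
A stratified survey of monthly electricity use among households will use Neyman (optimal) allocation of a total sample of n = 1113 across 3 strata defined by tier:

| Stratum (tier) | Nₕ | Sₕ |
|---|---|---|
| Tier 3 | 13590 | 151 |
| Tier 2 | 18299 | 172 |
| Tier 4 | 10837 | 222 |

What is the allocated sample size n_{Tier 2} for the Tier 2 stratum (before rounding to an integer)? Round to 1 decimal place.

Neyman allocation: nₕ = n·NₕSₕ / Σⱼ NⱼSⱼ.
Σ NⱼSⱼ = 13590·151 + 18299·172 + 10837·222 = 7.605332 × 10^6.
n_{Tier 2} = 1113·18299·172 / (7.605332 × 10^6) = 460.6.

460.6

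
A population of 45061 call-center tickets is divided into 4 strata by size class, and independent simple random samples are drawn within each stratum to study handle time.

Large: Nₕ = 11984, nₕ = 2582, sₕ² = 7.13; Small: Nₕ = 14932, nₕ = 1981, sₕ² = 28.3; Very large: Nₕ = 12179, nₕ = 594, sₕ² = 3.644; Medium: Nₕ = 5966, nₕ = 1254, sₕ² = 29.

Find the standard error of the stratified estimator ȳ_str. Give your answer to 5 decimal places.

Var(ȳ_str) = Σₕ Wₕ²(1 − fₕ)sₕ²/nₕ with Wₕ = Nₕ/N, N = 45061.
Large: Wₕ = 0.26595060; term = 0.26595060²·(1 − 0.21545394)·7.13/2582 = 1.5323349 × 10^-4.
Small: Wₕ = 0.33137303; term = 0.33137303²·(1 − 0.13266810)·28.3/1981 = 0.0013605722.
Very large: Wₕ = 0.27027807; term = 0.27027807²·(1 − 0.04877248)·3.644/594 = 4.2628293 × 10^-4.
Medium: Wₕ = 0.13239830; term = 0.13239830²·(1 − 0.21019108)·29/1254 = 3.2017494 × 10^-4.
Sum = 0.0022602636.
SE = √(0.0022602636) = 0.04754.

0.04754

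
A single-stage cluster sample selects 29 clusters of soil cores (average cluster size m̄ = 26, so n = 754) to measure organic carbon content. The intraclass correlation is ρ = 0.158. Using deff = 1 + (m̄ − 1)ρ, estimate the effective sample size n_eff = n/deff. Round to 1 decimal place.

deff = 1 + (26 − 1)·0.158 = 1 + 3.95 = 4.95.
n_eff = 754 / 4.95 = 152.3.

152.3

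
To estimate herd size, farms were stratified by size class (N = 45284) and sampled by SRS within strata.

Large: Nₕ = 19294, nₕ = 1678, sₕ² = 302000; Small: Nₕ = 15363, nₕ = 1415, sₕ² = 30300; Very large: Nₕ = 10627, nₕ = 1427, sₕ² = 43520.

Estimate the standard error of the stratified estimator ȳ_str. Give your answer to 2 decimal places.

5.79

Var(ȳ_str) = Σₕ Wₕ²(1 − fₕ)sₕ²/nₕ with Wₕ = Nₕ/N, N = 45284.
Large: Wₕ = 0.42606660; term = 0.42606660²·(1 − 0.08697004)·302000/1678 = 29.83012.
Small: Wₕ = 0.33925890; term = 0.33925890²·(1 − 0.09210441)·30300/1415 = 2.237611.
Very large: Wₕ = 0.23467450; term = 0.23467450²·(1 − 0.13428061)·43520/1427 = 1.4540316.
Sum = 33.521763.
SE = √(33.521763) = 5.79.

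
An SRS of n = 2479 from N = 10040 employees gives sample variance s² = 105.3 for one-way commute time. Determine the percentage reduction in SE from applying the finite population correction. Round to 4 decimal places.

13.2194

f = n/N = 2479/10040 = 0.24691235.
SE_no-fpc = √(s²/n) = 0.20609902; SE_fpc = √((1−f)s²/n) = 0.17885401.
Ratio = √(1−f) = 0.86780623. Reduction = 100·(1 − 0.86780623) = 13.2194%.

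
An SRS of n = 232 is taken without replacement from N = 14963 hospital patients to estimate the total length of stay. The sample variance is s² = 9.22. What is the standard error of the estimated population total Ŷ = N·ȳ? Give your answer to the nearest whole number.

2960

Var(Ŷ) = N²·Var(ȳ) = N²·(1 − n/N)·s²/n.
f = 232/14963 = 0.01550491; Var(ȳ) = 0.98449509·9.22/232 = 0.039125193.
Var(Ŷ) = 14963² · 0.039125193 = 8.759793 × 10^6.
SE(Ŷ) = √(8.759793 × 10^6) = 2960.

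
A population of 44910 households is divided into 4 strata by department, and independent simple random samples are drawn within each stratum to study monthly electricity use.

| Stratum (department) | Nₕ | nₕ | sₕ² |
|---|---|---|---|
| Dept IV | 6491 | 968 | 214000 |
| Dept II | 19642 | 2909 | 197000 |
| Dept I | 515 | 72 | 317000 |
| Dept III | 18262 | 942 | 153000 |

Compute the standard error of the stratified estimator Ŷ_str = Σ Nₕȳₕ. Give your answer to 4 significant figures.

287300

Var(Ŷ_str) = Σₕ Nₕ²(1 − fₕ)sₕ²/nₕ.
Dept IV: 6491²·(1 − 968/6491)·214000/968 = 7.9254708 × 10^9.
Dept II: 19642²·(1 − 2909/19642)·197000/2909 = 2.2257789 × 10^10.
Dept I: 515²·(1 − 72/515)·317000/72 = 1.0044717 × 10^9.
Dept III: 18262²·(1 − 942/18262)·153000/942 = 5.1373216 × 10^10.
Sum = 8.2560948 × 10^10.
SE = √(8.2560948 × 10^10) = 287300.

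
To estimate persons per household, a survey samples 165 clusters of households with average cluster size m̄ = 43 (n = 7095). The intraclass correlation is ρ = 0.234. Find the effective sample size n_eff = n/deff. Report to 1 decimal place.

655.2

deff = 1 + (43 − 1)·0.234 = 1 + 9.828 = 10.828.
n_eff = 7095 / 10.828 = 655.2.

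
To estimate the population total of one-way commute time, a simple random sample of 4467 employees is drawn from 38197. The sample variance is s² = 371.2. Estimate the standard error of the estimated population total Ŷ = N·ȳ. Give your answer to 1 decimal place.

Var(Ŷ) = N²·Var(ȳ) = N²·(1 − n/N)·s²/n.
f = 4467/38197 = 0.11694636; Var(ȳ) = 0.88305364·371.2/4467 = 0.073380236.
Var(Ŷ) = 38197² · 0.073380236 = 1.0706256 × 10^8.
SE(Ŷ) = √(1.0706256 × 10^8) = 10347.1.

10347.1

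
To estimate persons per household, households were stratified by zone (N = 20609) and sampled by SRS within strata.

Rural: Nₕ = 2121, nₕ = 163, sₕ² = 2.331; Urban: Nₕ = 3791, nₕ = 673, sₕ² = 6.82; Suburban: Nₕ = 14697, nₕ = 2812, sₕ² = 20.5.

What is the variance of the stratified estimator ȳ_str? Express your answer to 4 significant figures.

Var(ȳ_str) = Σₕ Wₕ²(1 − fₕ)sₕ²/nₕ with Wₕ = Nₕ/N, N = 20609.
Rural: Wₕ = 0.10291620; term = 0.10291620²·(1 − 0.07685054)·2.331/163 = 1.3982801 × 10^-4.
Urban: Wₕ = 0.18394876; term = 0.18394876²·(1 − 0.17752572)·6.82/673 = 2.8202354 × 10^-4.
Suburban: Wₕ = 0.71313504; term = 0.71313504²·(1 − 0.19133156)·20.5/2812 = 0.0029981447.
Sum = 0.0034199963.

0.003420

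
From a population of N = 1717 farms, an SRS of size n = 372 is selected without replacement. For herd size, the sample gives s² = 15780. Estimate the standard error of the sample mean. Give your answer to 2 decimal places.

Under SRS without replacement, Var(ȳ) = (1 − f)·s²/n with f = n/N = 372/1717 = 0.21665696.
Var(ȳ) = (1 − 0.21665696)·15780/372 = 0.78334304·42.419355 = 33.228906.
SE(ȳ) = √(33.228906) = 5.76.

5.76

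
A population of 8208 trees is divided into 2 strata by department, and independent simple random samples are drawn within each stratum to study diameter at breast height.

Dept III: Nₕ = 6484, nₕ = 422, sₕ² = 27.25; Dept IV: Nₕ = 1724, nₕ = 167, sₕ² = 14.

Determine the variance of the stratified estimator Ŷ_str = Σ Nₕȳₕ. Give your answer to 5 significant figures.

2.7632 × 10^6

Var(Ŷ_str) = Σₕ Nₕ²(1 − fₕ)sₕ²/nₕ.
Dept III: 6484²·(1 − 422/6484)·27.25/422 = 2.5381249 × 10^6.
Dept IV: 1724²·(1 − 167/1724)·14/167 = 225028.46.
Sum = 2.7631534 × 10^6.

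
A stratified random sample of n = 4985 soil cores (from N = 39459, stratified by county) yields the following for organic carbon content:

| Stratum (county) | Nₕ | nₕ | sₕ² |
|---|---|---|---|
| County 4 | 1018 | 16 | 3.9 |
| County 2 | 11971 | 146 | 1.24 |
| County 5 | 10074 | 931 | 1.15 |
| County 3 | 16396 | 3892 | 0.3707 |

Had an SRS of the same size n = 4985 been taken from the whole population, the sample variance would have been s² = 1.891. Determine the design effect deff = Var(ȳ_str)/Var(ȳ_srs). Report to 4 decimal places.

Var(ȳ_str) = Σ Wₕ²(1−fₕ)sₕ²/nₕ with Wₕ = Nₕ/39459:
  County 4: (1018/39459)²·(1−16/1018)·3.9/16 = 1.5968642 × 10^-4
  County 2: (11971/39459)²·(1−146/11971)·1.24/146 = 7.7216171 × 10^-4
  County 5: (10074/39459)²·(1−931/10074)·1.15/931 = 7.3071273 × 10^-5
  County 3: (16396/39459)²·(1−3892/16396)·0.3707/3892 = 1.2541356 × 10^-5
  → Var(ȳ_str) = 0.0010174608.
Var(ȳ_srs) = (1 − 4985/39459)·1.891/4985 = 3.3141485 × 10^-4.
deff = 0.0010174608 / (3.3141485 × 10^-4) = 3.0701.

3.0701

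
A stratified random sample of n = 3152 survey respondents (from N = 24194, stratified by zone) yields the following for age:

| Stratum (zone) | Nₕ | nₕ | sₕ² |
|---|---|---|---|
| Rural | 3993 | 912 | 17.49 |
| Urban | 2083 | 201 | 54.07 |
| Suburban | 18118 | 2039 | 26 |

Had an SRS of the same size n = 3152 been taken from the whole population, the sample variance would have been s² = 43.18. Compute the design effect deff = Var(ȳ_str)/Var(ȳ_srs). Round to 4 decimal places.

Var(ȳ_str) = Σ Wₕ²(1−fₕ)sₕ²/nₕ with Wₕ = Nₕ/24194:
  Rural: (3993/24194)²·(1−912/3993)·17.49/912 = 4.0306086 × 10^-4
  Urban: (2083/24194)²·(1−201/2083)·54.07/201 = 0.0018015812
  Suburban: (18118/24194)²·(1−2039/18118)·26/2039 = 0.006346146
  → Var(ȳ_str) = 0.0085507881.
Var(ȳ_srs) = (1 − 3152/24194)·43.18/3152 = 0.011914499.
deff = 0.0085507881 / 0.011914499 = 0.7177.

0.7177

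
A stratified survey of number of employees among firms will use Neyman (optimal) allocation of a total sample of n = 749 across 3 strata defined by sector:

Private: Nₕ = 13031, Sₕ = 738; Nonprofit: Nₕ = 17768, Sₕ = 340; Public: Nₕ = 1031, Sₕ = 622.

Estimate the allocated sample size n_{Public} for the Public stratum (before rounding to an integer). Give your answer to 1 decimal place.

Neyman allocation: nₕ = n·NₕSₕ / Σⱼ NⱼSⱼ.
Σ NⱼSⱼ = 13031·738 + 17768·340 + 1031·622 = 1.629928 × 10^7.
n_{Public} = 749·1031·622 / (1.629928 × 10^7) = 29.5.

29.5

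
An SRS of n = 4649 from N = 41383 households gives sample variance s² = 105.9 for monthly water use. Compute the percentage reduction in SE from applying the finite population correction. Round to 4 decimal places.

f = n/N = 4649/41383 = 0.11234082.
SE_no-fpc = √(s²/n) = 0.15092744; SE_fpc = √((1−f)s²/n) = 0.14219729.
Ratio = √(1−f) = 0.94215667. Reduction = 100·(1 − 0.94215667) = 5.7843%.

5.7843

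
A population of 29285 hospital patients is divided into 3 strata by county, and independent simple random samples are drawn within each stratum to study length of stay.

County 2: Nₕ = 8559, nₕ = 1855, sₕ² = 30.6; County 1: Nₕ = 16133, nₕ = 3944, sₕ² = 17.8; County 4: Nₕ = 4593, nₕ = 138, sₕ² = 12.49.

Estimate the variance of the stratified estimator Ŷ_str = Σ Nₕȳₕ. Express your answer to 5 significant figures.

3.6860 × 10^6

Var(Ŷ_str) = Σₕ Nₕ²(1 − fₕ)sₕ²/nₕ.
County 2: 8559²·(1 − 1855/8559)·30.6/1855 = 946530.35.
County 1: 16133²·(1 − 3944/16133)·17.8/3944 = 887495.8.
County 4: 4593²·(1 − 138/4593)·12.49/138 = 1.8519425 × 10^6.
Sum = 3.6859687 × 10^6.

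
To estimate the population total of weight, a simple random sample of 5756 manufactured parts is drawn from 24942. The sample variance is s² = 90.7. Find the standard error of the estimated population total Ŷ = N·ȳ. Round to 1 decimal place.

Var(Ŷ) = N²·Var(ȳ) = N²·(1 − n/N)·s²/n.
f = 5756/24942 = 0.23077540; Var(ȳ) = 0.76922460·90.7/5756 = 0.012121034.
Var(Ŷ) = 24942² · 0.012121034 = 7.540536 × 10^6.
SE(Ŷ) = √(7.540536 × 10^6) = 2746.0.

2746.0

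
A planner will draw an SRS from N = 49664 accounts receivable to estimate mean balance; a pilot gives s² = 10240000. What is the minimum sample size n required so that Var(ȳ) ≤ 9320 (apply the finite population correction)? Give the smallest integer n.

Without fpc, n₀ = s²/D = 10240000/9320 = 1098.7124.
With fpc, (1 − n/N)·s²/n ≤ D requires n ≥ n₀/(1 + n₀/N) = 1098.7124/(1 + 1098.7124/49664) = 1074.9318.
Rounding up, n = 1075.

1075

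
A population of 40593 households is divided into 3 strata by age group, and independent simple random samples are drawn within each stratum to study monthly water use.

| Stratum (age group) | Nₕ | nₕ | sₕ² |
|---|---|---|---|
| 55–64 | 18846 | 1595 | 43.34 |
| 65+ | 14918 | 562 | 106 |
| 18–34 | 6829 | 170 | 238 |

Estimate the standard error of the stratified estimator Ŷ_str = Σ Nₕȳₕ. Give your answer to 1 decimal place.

Var(Ŷ_str) = Σₕ Nₕ²(1 − fₕ)sₕ²/nₕ.
55–64: 18846²·(1 − 1595/18846)·43.34/1595 = 8.8340872 × 10^6.
65+: 14918²·(1 − 562/14918)·106/562 = 4.0393697 × 10^7.
18–34: 6829²·(1 − 170/6829)·238/170 = 6.3664035 × 10^7.
Sum = 1.1289182 × 10^8.
SE = √(1.1289182 × 10^8) = 10625.1.

10625.1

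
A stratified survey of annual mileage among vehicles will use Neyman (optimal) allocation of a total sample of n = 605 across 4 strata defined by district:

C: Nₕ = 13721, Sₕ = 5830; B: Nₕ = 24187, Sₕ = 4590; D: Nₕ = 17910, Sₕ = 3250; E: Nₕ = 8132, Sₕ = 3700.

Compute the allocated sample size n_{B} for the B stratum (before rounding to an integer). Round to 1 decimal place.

Neyman allocation: nₕ = n·NₕSₕ / Σⱼ NⱼSⱼ.
Σ NⱼSⱼ = 13721·5830 + 24187·4590 + 17910·3250 + 8132·3700 = 2.7930766 × 10^8.
n_{B} = 605·24187·4590 / (2.7930766 × 10^8) = 240.5.

240.5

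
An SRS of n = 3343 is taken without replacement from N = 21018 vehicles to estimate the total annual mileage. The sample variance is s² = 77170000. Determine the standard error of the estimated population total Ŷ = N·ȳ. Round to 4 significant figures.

2.928 × 10^6

Var(Ŷ) = N²·Var(ȳ) = N²·(1 − n/N)·s²/n.
f = 3343/21018 = 0.15905414; Var(ȳ) = 0.84094586·77170000/3343 = 19412.441.
Var(Ŷ) = 21018² · 19412.441 = 8.5755686 × 10^12.
SE(Ŷ) = √(8.5755686 × 10^12) = 2.928 × 10^6.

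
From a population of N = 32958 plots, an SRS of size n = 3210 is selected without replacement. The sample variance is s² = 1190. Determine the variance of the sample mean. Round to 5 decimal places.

0.33461

Under SRS without replacement, Var(ȳ) = (1 − f)·s²/n with f = n/N = 3210/32958 = 0.09739669.
Var(ȳ) = (1 − 0.09739669)·1190/3210 = 0.90260331·0.37071651 = 0.33460995.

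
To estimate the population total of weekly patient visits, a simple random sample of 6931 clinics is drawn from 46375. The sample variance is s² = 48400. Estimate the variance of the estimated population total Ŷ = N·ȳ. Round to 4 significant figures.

1.277 × 10^10

Var(Ŷ) = N²·Var(ȳ) = N²·(1 − n/N)·s²/n.
f = 6931/46375 = 0.14945553; Var(ȳ) = 0.85054447·48400/6931 = 5.9394536.
Var(Ŷ) = 46375² · 5.9394536 = 1.277363 × 10^10.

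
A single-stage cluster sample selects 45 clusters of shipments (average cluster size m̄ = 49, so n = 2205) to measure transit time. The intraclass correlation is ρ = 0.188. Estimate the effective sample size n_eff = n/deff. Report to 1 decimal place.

deff = 1 + (49 − 1)·0.188 = 1 + 9.024 = 10.024.
n_eff = 2205 / 10.024 = 220.0.

220.0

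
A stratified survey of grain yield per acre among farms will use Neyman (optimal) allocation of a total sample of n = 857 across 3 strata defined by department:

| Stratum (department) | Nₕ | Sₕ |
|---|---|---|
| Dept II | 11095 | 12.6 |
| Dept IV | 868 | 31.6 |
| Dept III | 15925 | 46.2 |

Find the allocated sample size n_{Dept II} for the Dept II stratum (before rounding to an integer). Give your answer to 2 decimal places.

132.68

Neyman allocation: nₕ = n·NₕSₕ / Σⱼ NⱼSⱼ.
Σ NⱼSⱼ = 11095·12.6 + 868·31.6 + 15925·46.2 = 902960.8.
n_{Dept II} = 857·11095·12.6 / 902960.8 = 132.68.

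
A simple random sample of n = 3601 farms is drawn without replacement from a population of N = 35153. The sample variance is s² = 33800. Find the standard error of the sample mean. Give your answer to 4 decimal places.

Under SRS without replacement, Var(ȳ) = (1 − f)·s²/n with f = n/N = 3601/35153 = 0.10243791.
Var(ȳ) = (1 − 0.10243791)·33800/3601 = 0.89756209·9.3862816 = 8.4247705.
SE(ȳ) = √(8.4247705) = 2.9025.

2.9025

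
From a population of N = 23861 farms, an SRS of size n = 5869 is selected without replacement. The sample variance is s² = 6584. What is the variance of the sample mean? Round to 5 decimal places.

0.84590

Under SRS without replacement, Var(ȳ) = (1 − f)·s²/n with f = n/N = 5869/23861 = 0.24596622.
Var(ȳ) = (1 − 0.24596622)·6584/5869 = 0.75403378·1.1218265 = 0.84589511.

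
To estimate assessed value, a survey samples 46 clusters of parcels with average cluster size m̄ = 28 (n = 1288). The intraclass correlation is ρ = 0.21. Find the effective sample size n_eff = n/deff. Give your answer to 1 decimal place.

193.1

deff = 1 + (28 − 1)·0.21 = 1 + 5.67 = 6.67.
n_eff = 1288 / 6.67 = 193.1.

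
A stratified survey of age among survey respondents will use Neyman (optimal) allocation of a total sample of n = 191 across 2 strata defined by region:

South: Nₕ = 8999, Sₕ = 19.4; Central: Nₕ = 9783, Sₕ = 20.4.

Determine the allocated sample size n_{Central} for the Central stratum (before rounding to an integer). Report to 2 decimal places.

101.88

Neyman allocation: nₕ = n·NₕSₕ / Σⱼ NⱼSⱼ.
Σ NⱼSⱼ = 8999·19.4 + 9783·20.4 = 374153.8.
n_{Central} = 191·9783·20.4 / 374153.8 = 101.88.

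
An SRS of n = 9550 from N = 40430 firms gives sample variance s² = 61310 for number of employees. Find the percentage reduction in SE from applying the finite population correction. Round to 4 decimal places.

f = n/N = 9550/40430 = 0.23621073.
SE_no-fpc = √(s²/n) = 2.5337512; SE_fpc = √((1−f)s²/n) = 2.2143728.
Ratio = √(1−f) = 0.87395038. Reduction = 100·(1 − 0.87395038) = 12.6050%.

12.6050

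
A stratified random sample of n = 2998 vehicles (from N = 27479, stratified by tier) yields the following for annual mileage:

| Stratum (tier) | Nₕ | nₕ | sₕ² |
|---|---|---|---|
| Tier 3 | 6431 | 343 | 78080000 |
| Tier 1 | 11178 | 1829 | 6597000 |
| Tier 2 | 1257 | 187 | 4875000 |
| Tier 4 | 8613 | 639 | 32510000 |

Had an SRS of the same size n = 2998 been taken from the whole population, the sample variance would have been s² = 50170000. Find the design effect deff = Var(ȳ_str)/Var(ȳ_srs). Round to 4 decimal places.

Var(ȳ_str) = Σ Wₕ²(1−fₕ)sₕ²/nₕ with Wₕ = Nₕ/27479:
  Tier 3: (6431/27479)²·(1−343/6431)·78080000/343 = 11803.125
  Tier 1: (11178/27479)²·(1−1829/11178)·6597000/1829 = 499.18347
  Tier 2: (1257/27479)²·(1−187/1257)·4875000/187 = 46.43551
  Tier 4: (8613/27479)²·(1−639/8613)·32510000/639 = 4627.4842
  → Var(ȳ_str) = 16976.228.
Var(ȳ_srs) = (1 − 2998/27479)·50170000/2998 = 14908.732.
deff = 16976.228 / 14908.732 = 1.1387.

1.1387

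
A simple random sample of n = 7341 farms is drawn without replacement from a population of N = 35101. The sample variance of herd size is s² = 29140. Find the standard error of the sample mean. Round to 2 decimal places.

Under SRS without replacement, Var(ȳ) = (1 − f)·s²/n with f = n/N = 7341/35101 = 0.20913934.
Var(ȳ) = (1 − 0.20913934)·29140/7341 = 0.79086066·3.9694864 = 3.1393107.
SE(ȳ) = √(3.1393107) = 1.77.

1.77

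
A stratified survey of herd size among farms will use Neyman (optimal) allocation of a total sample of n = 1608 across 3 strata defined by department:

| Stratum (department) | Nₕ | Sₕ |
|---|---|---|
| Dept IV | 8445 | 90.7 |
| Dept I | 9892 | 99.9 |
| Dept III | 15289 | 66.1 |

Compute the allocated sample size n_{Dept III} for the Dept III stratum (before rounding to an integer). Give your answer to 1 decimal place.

Neyman allocation: nₕ = n·NₕSₕ / Σⱼ NⱼSⱼ.
Σ NⱼSⱼ = 8445·90.7 + 9892·99.9 + 15289·66.1 = 2.7647752 × 10^6.
n_{Dept III} = 1608·15289·66.1 / (2.7647752 × 10^6) = 587.8.

587.8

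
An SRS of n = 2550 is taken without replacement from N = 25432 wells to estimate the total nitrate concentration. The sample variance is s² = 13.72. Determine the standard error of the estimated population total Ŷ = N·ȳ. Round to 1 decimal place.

Var(Ŷ) = N²·Var(ȳ) = N²·(1 − n/N)·s²/n.
f = 2550/25432 = 0.10026738; Var(ȳ) = 0.89973262·13.72/2550 = 0.0048409143.
Var(Ŷ) = 25432² · 0.0048409143 = 3.1310386 × 10^6.
SE(Ŷ) = √(3.1310386 × 10^6) = 1769.5.

1769.5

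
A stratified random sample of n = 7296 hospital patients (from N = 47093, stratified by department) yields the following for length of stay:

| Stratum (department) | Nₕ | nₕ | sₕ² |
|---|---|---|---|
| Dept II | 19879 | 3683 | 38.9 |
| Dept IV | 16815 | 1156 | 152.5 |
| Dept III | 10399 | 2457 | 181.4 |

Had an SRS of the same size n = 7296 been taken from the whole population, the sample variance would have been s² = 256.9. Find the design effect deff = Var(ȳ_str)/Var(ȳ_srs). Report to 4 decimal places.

Var(ȳ_str) = Σ Wₕ²(1−fₕ)sₕ²/nₕ with Wₕ = Nₕ/47093:
  Dept II: (19879/47093)²·(1−3683/19879)·38.9/3683 = 0.0015333365
  Dept IV: (16815/47093)²·(1−1156/16815)·152.5/1156 = 0.015662468
  Dept III: (10399/47093)²·(1−2457/10399)·181.4/2457 = 0.0027494186
  → Var(ȳ_str) = 0.019945223.
Var(ȳ_srs) = (1 − 7296/47093)·256.9/7296 = 0.029755911.
deff = 0.019945223 / 0.029755911 = 0.6703.

0.6703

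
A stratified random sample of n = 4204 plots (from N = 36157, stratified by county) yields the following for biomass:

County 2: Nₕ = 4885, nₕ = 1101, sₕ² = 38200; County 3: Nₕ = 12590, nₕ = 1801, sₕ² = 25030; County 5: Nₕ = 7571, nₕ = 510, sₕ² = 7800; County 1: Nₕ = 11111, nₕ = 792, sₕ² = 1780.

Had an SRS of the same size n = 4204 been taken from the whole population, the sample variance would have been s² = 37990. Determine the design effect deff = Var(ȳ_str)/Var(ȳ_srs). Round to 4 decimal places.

0.3452

Var(ȳ_str) = Σ Wₕ²(1−fₕ)sₕ²/nₕ with Wₕ = Nₕ/36157:
  County 2: (4885/36157)²·(1−1101/4885)·38200/1101 = 0.49057675
  County 3: (12590/36157)²·(1−1801/12590)·25030/1801 = 1.4440069
  County 5: (7571/36157)²·(1−510/7571)·7800/510 = 0.62540177
  County 1: (11111/36157)²·(1−792/11111)·1780/792 = 0.19710643
  → Var(ȳ_str) = 2.7570919.
Var(ȳ_srs) = (1 − 4204/36157)·37990/4204 = 7.9859362.
deff = 2.7570919 / 7.9859362 = 0.3452.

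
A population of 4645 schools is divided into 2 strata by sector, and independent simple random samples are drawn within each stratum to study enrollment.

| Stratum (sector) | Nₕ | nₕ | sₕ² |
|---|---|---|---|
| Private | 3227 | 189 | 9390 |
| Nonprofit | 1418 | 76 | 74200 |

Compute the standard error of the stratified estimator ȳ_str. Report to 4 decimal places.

Var(ȳ_str) = Σₕ Wₕ²(1 − fₕ)sₕ²/nₕ with Wₕ = Nₕ/N, N = 4645.
Private: Wₕ = 0.69472551; term = 0.69472551²·(1 − 0.05856833)·9390/189 = 22.574549.
Nonprofit: Wₕ = 0.30527449; term = 0.30527449²·(1 − 0.05359661)·74200/76 = 86.108817.
Sum = 108.68337.
SE = √(108.68337) = 10.4251.

10.4251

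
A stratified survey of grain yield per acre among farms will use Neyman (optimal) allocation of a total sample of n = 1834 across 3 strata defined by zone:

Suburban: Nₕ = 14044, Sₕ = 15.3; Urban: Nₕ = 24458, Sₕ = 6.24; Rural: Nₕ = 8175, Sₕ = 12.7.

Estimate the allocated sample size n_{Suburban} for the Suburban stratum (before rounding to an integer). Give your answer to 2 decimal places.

836.13

Neyman allocation: nₕ = n·NₕSₕ / Σⱼ NⱼSⱼ.
Σ NⱼSⱼ = 14044·15.3 + 24458·6.24 + 8175·12.7 = 471313.62.
n_{Suburban} = 1834·14044·15.3 / 471313.62 = 836.13.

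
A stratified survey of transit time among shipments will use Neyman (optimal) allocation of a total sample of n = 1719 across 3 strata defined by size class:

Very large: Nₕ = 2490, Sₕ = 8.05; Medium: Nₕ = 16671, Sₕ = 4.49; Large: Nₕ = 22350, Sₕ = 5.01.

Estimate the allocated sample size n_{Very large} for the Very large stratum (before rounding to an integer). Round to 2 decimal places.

Neyman allocation: nₕ = n·NₕSₕ / Σⱼ NⱼSⱼ.
Σ NⱼSⱼ = 2490·8.05 + 16671·4.49 + 22350·5.01 = 206870.79.
n_{Very large} = 1719·2490·8.05 / 206870.79 = 166.56.

166.56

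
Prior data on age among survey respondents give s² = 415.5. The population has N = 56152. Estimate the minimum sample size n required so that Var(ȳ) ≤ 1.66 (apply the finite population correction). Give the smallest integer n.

Without fpc, n₀ = s²/D = 415.5/1.66 = 250.3012.
With fpc, (1 − n/N)·s²/n ≤ D requires n ≥ n₀/(1 + n₀/N) = 250.3012/(1 + 250.3012/56152) = 249.1904.
Rounding up, n = 250.

250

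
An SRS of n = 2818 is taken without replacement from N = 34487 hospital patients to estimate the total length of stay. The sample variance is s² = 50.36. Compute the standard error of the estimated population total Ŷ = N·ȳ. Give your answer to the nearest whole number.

Var(Ŷ) = N²·Var(ȳ) = N²·(1 − n/N)·s²/n.
f = 2818/34487 = 0.08171195; Var(ȳ) = 0.91828805·50.36/2818 = 0.01641057.
Var(Ŷ) = 34487² · 0.01641057 = 1.9517963 × 10^7.
SE(Ŷ) = √(1.9517963 × 10^7) = 4418.

4418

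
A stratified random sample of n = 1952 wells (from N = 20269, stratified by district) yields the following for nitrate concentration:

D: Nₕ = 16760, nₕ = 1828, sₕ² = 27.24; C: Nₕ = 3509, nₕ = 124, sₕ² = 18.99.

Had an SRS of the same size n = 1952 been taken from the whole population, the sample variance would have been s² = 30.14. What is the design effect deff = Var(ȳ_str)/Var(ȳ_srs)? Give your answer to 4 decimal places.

Var(ȳ_str) = Σ Wₕ²(1−fₕ)sₕ²/nₕ with Wₕ = Nₕ/20269:
  D: (16760/20269)²·(1−1828/16760)·27.24/1828 = 0.0090773329
  C: (3509/20269)²·(1−124/3509)·18.99/124 = 0.0044277254
  → Var(ȳ_str) = 0.013505058.
Var(ȳ_srs) = (1 − 1952/20269)·30.14/1952 = 0.013953574.
deff = 0.013505058 / 0.013953574 = 0.9679.

0.9679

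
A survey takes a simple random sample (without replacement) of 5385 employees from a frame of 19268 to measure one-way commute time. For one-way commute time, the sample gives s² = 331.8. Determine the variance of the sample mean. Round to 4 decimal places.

0.0444

Under SRS without replacement, Var(ȳ) = (1 − f)·s²/n with f = n/N = 5385/19268 = 0.27947893.
Var(ȳ) = (1 − 0.27947893)·331.8/5385 = 0.72052107·0.061615599 = 0.044395337.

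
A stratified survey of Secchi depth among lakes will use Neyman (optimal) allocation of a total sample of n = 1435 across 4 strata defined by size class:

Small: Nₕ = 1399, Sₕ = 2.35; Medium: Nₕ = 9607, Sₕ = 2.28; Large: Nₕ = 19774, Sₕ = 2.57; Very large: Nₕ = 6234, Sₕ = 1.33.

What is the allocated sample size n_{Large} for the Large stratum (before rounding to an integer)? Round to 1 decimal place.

865.1

Neyman allocation: nₕ = n·NₕSₕ / Σⱼ NⱼSⱼ.
Σ NⱼSⱼ = 1399·2.35 + 9607·2.28 + 19774·2.57 + 6234·1.33 = 84302.01.
n_{Large} = 1435·19774·2.57 / 84302.01 = 865.1.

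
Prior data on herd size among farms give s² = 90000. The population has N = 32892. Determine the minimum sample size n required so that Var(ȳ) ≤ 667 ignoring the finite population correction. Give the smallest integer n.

135

Without fpc, n₀ = s²/D = 90000/667 = 134.9325.
Rounding up, n = 135.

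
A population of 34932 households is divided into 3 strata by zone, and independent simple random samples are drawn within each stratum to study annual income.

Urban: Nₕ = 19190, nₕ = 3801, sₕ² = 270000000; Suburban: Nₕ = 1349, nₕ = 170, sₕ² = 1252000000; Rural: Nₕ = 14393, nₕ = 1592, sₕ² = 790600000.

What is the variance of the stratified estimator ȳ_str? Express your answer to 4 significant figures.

Var(ȳ_str) = Σₕ Wₕ²(1 − fₕ)sₕ²/nₕ with Wₕ = Nₕ/N, N = 34932.
Urban: Wₕ = 0.54935303; term = 0.54935303²·(1 − 0.19807191)·270000000/3801 = 17191.128.
Suburban: Wₕ = 0.03861789; term = 0.03861789²·(1 − 0.12601927)·1252000000/170 = 9599.1827.
Rural: Wₕ = 0.41202909; term = 0.41202909²·(1 − 0.11060932)·790600000/1592 = 74982.871.
Sum = 101773.18.

101800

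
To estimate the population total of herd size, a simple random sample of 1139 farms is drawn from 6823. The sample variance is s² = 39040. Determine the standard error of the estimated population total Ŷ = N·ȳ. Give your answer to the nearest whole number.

Var(Ŷ) = N²·Var(ȳ) = N²·(1 − n/N)·s²/n.
f = 1139/6823 = 0.16693537; Var(ȳ) = 0.83306463·39040/1139 = 28.553857.
Var(Ŷ) = 6823² · 28.553857 = 1.3292771 × 10^9.
SE(Ŷ) = √(1.3292771 × 10^9) = 36459.

36459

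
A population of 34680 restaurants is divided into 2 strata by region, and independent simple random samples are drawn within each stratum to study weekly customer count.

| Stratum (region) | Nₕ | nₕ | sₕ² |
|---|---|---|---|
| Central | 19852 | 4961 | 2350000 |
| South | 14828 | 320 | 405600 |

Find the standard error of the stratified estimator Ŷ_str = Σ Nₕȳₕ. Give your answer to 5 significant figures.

Var(Ŷ_str) = Σₕ Nₕ²(1 − fₕ)sₕ²/nₕ.
Central: 19852²·(1 − 4961/19852)·2350000/4961 = 1.4003183 × 10^11.
South: 14828²·(1 − 320/14828)·405600/320 = 2.7267046 × 10^11.
Sum = 4.1270229 × 10^11.
SE = √(4.1270229 × 10^11) = 642420.

642420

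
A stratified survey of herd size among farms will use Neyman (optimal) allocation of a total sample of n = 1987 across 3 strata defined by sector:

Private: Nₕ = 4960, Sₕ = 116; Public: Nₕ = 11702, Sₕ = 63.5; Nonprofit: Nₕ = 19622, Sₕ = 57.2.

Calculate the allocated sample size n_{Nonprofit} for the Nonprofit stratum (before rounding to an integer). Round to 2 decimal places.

913.70

Neyman allocation: nₕ = n·NₕSₕ / Σⱼ NⱼSⱼ.
Σ NⱼSⱼ = 4960·116 + 11702·63.5 + 19622·57.2 = 2.4408154 × 10^6.
n_{Nonprofit} = 1987·19622·57.2 / (2.4408154 × 10^6) = 913.70.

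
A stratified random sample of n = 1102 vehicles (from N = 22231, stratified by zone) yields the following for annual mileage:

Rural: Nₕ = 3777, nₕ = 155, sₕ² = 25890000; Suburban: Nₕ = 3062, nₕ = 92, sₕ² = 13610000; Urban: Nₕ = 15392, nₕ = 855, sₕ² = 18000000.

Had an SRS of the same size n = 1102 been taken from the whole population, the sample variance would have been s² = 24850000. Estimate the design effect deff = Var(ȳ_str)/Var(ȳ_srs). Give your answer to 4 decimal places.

Var(ȳ_str) = Σ Wₕ²(1−fₕ)sₕ²/nₕ with Wₕ = Nₕ/22231:
  Rural: (3777/22231)²·(1−155/3777)·25890000/155 = 4623.5737
  Suburban: (3062/22231)²·(1−92/3062)·13610000/92 = 2722.1618
  Urban: (15392/22231)²·(1−855/15392)·18000000/855 = 9531.4339
  → Var(ȳ_str) = 16877.169.
Var(ȳ_srs) = (1 − 1102/22231)·24850000/1102 = 21432.101.
deff = 16877.169 / 21432.101 = 0.7875.

0.7875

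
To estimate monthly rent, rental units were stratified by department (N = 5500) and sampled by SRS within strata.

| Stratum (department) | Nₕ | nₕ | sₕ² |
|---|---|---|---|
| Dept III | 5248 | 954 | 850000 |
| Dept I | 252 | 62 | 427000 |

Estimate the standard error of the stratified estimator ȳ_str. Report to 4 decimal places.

25.9739

Var(ȳ_str) = Σₕ Wₕ²(1 − fₕ)sₕ²/nₕ with Wₕ = Nₕ/N, N = 5500.
Dept III: Wₕ = 0.95418182; term = 0.95418182²·(1 − 0.18178354)·850000/954 = 663.74466.
Dept I: Wₕ = 0.04581818; term = 0.04581818²·(1 − 0.24603175)·427000/62 = 10.900965.
Sum = 674.64563.
SE = √(674.64563) = 25.9739.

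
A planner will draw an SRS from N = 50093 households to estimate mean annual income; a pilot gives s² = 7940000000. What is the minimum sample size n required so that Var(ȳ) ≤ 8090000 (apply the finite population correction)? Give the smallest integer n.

963

Without fpc, n₀ = s²/D = 7940000000/8090000 = 981.4586.
With fpc, (1 − n/N)·s²/n ≤ D requires n ≥ n₀/(1 + n₀/N) = 981.4586/(1 + 981.4586/50093) = 962.5987.
Rounding up, n = 963.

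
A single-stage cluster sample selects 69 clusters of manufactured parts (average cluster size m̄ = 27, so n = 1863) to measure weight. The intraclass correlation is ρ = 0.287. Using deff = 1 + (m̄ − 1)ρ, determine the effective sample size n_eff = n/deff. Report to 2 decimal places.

deff = 1 + (27 − 1)·0.287 = 1 + 7.462 = 8.462.
n_eff = 1863 / 8.462 = 220.16.

220.16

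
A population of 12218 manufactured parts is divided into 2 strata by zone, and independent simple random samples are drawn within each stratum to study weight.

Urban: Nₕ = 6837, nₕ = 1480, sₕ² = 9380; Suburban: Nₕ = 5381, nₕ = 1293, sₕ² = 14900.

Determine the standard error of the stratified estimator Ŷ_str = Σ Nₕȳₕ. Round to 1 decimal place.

22036.8

Var(Ŷ_str) = Σₕ Nₕ²(1 − fₕ)sₕ²/nₕ.
Urban: 6837²·(1 − 1480/6837)·9380/1480 = 2.3212844 × 10^8.
Suburban: 5381²·(1 − 1293/5381)·14900/1293 = 2.5349046 × 10^8.
Sum = 4.856189 × 10^8.
SE = √(4.856189 × 10^8) = 22036.8.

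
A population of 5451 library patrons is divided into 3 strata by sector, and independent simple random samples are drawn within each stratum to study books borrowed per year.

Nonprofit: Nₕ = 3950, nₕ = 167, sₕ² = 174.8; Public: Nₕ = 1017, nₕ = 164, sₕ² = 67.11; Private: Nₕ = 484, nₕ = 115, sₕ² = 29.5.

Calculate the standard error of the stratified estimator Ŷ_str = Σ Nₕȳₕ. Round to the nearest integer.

Var(Ŷ_str) = Σₕ Nₕ²(1 − fₕ)sₕ²/nₕ.
Nonprofit: 3950²·(1 − 167/3950)·174.8/167 = 1.564078 × 10^7.
Public: 1017²·(1 − 164/1017)·67.11/164 = 354987.76.
Private: 484²·(1 − 115/484)·29.5/115 = 45813.757.
Sum = 1.6041582 × 10^7.
SE = √(1.6041582 × 10^7) = 4005.

4005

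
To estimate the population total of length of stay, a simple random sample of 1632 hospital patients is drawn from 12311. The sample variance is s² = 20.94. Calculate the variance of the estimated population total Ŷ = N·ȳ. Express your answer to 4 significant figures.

Var(Ŷ) = N²·Var(ȳ) = N²·(1 − n/N)·s²/n.
f = 1632/12311 = 0.13256437; Var(ȳ) = 0.86743563·20.94/1632 = 0.011129964.
Var(Ŷ) = 12311² · 0.011129964 = 1.6868654 × 10^6.

1.687 × 10^6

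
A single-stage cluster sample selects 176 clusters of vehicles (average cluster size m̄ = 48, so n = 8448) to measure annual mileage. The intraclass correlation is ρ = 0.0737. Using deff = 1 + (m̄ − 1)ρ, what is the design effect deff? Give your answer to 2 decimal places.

4.46

deff = 1 + (48 − 1)·0.0737 = 1 + 3.4639 = 4.4639.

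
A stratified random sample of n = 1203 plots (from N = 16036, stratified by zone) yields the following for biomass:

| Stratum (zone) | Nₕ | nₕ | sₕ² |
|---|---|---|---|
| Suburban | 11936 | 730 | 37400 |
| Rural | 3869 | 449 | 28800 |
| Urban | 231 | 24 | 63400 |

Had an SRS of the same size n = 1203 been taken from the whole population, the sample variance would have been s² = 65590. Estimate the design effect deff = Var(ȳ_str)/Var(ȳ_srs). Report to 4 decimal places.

Var(ȳ_str) = Σ Wₕ²(1−fₕ)sₕ²/nₕ with Wₕ = Nₕ/16036:
  Suburban: (11936/16036)²·(1−730/11936)·37400/730 = 26.648089
  Rural: (3869/16036)²·(1−449/3869)·28800/449 = 3.3004935
  Urban: (231/16036)²·(1−24/231)·63400/24 = 0.49121118
  → Var(ȳ_str) = 30.439794.
Var(ȳ_srs) = (1 − 1203/16036)·65590/1203 = 50.431856.
deff = 30.439794 / 50.431856 = 0.6036.

0.6036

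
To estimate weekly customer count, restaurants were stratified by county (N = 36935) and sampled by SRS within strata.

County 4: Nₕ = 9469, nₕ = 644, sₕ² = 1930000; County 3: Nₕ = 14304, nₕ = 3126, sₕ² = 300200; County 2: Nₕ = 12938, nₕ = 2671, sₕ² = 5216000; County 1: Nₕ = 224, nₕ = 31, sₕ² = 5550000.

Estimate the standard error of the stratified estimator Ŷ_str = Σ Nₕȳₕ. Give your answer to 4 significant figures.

730000

Var(Ŷ_str) = Σₕ Nₕ²(1 − fₕ)sₕ²/nₕ.
County 4: 9469²·(1 − 644/9469)·1930000/644 = 2.5043226 × 10^11.
County 3: 14304²·(1 − 3126/14304)·300200/3126 = 1.535477 × 10^10.
County 2: 12938²·(1 − 2671/12938)·5216000/2671 = 2.5940265 × 10^11.
County 1: 224²·(1 − 31/224)·5550000/31 = 7.7399226 × 10^9.
Sum = 5.329296 × 10^11.
SE = √(5.329296 × 10^11) = 730000.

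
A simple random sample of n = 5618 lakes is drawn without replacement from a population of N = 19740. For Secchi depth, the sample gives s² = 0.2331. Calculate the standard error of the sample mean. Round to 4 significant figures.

Under SRS without replacement, Var(ȳ) = (1 − f)·s²/n with f = n/N = 5618/19740 = 0.28459980.
Var(ȳ) = (1 − 0.28459980)·0.2331/5618 = 0.71540020·4.1491634 × 10^-5 = 2.9683123 × 10^-5.
SE(ȳ) = √(2.9683123 × 10^-5) = 0.005448.

0.005448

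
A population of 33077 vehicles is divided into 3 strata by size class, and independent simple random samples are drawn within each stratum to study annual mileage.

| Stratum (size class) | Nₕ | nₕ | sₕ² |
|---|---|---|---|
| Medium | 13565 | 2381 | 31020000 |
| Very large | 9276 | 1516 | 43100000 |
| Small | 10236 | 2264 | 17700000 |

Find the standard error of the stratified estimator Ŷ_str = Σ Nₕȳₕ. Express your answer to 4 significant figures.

Var(Ŷ_str) = Σₕ Nₕ²(1 − fₕ)sₕ²/nₕ.
Medium: 13565²·(1 − 2381/13565)·31020000/2381 = 1.9765115 × 10^12.
Very large: 9276²·(1 − 1516/9276)·43100000/1516 = 2.0464471 × 10^12.
Small: 10236²·(1 − 2264/10236)·17700000/2264 = 6.3796141 × 10^11.
Sum = 4.66092 × 10^12.
SE = √(4.66092 × 10^12) = 2.159 × 10^6.

2.159 × 10^6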